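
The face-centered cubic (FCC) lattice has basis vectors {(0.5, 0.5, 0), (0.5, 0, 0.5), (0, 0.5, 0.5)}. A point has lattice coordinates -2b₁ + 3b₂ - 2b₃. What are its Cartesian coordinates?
(0.5, -2, 0.5)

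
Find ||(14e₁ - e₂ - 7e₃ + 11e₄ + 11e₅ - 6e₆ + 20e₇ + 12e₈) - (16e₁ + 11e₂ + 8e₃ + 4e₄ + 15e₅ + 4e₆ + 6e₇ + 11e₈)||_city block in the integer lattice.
65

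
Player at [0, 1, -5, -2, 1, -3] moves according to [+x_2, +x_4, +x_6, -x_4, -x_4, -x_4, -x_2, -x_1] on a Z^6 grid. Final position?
(-1, 1, -5, -4, 1, -2)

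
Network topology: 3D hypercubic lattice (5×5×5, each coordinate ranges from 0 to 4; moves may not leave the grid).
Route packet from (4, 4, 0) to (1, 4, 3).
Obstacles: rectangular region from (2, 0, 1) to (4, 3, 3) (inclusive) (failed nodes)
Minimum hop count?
6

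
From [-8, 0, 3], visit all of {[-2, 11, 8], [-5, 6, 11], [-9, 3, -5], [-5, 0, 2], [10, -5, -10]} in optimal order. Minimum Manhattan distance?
90
(one optimal route: (-8, 0, 3) → (-5, 0, 2) → (-2, 11, 8) → (-5, 6, 11) → (-9, 3, -5) → (10, -5, -10))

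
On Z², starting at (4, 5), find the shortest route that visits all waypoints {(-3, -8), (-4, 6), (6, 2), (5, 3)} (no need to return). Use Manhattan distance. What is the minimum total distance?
34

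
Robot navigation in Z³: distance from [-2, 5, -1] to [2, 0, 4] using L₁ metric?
14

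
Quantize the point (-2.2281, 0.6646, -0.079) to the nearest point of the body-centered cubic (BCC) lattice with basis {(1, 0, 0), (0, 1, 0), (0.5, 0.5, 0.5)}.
(-2, 1, 0)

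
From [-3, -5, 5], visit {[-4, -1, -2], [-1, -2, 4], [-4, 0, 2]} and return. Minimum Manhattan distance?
30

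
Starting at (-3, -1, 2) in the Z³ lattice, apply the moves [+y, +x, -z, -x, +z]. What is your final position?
(-3, 0, 2)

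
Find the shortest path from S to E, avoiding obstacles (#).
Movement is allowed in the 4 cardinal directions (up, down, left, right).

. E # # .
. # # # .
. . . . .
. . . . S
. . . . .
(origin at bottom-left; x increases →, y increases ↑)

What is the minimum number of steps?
8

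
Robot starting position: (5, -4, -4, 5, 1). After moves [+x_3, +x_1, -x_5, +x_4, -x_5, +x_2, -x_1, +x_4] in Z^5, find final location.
(5, -3, -3, 7, -1)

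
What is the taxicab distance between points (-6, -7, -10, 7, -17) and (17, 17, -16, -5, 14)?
96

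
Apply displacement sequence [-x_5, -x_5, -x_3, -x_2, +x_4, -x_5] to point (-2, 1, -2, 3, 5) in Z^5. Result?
(-2, 0, -3, 4, 2)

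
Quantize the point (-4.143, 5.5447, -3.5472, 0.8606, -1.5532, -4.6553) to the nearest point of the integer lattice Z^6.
(-4, 6, -4, 1, -2, -5)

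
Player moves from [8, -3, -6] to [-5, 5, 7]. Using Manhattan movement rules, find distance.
34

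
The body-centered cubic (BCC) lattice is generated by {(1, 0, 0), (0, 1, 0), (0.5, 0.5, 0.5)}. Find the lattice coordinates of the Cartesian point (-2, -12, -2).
-10b₂ - 4b₃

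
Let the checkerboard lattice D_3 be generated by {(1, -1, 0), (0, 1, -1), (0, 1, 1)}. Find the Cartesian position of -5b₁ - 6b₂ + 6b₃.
(-5, 5, 12)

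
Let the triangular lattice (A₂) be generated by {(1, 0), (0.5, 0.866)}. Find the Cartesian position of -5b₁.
(-5, 0)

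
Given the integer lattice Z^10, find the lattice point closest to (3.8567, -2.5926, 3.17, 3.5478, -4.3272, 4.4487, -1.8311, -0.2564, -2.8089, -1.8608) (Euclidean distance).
(4, -3, 3, 4, -4, 4, -2, 0, -3, -2)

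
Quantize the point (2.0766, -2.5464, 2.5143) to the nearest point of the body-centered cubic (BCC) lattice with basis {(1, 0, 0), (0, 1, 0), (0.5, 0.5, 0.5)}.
(2.5, -2.5, 2.5)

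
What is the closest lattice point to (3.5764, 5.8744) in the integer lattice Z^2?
(4, 6)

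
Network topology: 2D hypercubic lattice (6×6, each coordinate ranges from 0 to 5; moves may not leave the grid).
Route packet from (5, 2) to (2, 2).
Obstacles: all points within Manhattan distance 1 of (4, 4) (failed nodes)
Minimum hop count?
3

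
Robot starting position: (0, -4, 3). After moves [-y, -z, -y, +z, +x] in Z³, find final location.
(1, -6, 3)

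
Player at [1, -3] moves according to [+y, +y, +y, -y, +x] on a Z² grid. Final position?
(2, -1)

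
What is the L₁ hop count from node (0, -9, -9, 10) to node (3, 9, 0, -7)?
47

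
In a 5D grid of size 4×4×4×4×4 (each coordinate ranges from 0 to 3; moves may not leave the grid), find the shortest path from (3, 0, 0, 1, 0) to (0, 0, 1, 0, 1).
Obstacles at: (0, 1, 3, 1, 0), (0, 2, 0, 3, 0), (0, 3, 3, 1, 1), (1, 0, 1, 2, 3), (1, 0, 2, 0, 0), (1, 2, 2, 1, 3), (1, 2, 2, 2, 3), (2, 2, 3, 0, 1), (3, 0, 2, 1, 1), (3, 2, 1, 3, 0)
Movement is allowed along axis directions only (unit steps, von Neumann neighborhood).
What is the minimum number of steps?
6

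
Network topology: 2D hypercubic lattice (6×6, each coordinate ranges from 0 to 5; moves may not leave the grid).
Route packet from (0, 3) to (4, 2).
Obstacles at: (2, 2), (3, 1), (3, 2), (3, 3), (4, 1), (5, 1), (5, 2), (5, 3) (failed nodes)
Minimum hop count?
7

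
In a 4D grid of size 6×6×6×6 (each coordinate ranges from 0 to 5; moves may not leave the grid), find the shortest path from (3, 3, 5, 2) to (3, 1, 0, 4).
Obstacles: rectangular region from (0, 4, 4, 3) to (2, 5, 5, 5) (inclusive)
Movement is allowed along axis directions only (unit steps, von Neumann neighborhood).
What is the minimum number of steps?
9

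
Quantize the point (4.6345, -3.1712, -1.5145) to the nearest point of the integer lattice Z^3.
(5, -3, -2)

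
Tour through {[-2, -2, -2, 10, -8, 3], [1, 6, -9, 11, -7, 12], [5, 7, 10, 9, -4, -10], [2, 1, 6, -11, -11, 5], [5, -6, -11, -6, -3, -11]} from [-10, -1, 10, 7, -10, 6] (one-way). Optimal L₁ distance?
210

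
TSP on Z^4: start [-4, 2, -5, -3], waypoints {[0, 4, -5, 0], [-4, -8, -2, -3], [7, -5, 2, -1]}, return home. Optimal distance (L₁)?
66
(one optimal route: (-4, 2, -5, -3) → (0, 4, -5, 0) → (7, -5, 2, -1) → (-4, -8, -2, -3) → (-4, 2, -5, -3))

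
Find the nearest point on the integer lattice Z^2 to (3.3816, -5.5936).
(3, -6)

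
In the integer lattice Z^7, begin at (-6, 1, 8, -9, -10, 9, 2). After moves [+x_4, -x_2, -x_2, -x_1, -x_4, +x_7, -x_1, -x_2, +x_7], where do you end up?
(-8, -2, 8, -9, -10, 9, 4)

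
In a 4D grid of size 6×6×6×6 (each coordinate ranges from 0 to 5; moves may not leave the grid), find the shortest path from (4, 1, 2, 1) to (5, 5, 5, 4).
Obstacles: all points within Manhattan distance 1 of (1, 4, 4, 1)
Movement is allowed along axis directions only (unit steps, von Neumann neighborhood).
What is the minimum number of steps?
11
(one shortest path: (4, 1, 2, 1) → (5, 1, 2, 1) → (5, 2, 2, 1) → (5, 3, 2, 1) → (5, 4, 2, 1) → (5, 5, 2, 1) → (5, 5, 3, 1) → (5, 5, 4, 1) → (5, 5, 5, 1) → (5, 5, 5, 2) → (5, 5, 5, 3) → (5, 5, 5, 4))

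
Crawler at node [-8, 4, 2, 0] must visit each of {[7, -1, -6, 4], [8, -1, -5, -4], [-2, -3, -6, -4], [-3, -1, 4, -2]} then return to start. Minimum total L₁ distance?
84
(one optimal route: (-8, 4, 2, 0) → (7, -1, -6, 4) → (8, -1, -5, -4) → (-2, -3, -6, -4) → (-3, -1, 4, -2) → (-8, 4, 2, 0))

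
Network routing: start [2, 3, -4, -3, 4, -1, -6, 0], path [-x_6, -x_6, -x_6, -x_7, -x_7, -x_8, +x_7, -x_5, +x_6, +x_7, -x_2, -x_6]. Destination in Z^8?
(2, 2, -4, -3, 3, -4, -6, -1)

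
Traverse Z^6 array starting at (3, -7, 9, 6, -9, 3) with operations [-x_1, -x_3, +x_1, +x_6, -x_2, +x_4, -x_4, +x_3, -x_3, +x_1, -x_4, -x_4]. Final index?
(4, -8, 8, 4, -9, 4)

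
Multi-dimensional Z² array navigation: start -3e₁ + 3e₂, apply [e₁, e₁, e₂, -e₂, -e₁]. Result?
(-2, 3)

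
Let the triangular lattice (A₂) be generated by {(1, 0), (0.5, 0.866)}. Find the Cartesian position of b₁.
(1, 0)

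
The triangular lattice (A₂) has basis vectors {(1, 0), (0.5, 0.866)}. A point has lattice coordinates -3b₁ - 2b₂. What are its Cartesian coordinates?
(-4, -1.732)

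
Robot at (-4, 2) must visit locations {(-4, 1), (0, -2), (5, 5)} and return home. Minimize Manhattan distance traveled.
32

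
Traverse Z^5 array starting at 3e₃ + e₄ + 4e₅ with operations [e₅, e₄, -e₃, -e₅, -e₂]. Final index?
(0, -1, 2, 2, 4)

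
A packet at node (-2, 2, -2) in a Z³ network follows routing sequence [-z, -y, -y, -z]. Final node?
(-2, 0, -4)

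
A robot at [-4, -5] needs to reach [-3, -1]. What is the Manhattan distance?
5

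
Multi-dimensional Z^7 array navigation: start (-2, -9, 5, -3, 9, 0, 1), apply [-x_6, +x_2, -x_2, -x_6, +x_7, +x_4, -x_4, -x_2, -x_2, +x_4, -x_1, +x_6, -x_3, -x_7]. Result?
(-3, -11, 4, -2, 9, -1, 1)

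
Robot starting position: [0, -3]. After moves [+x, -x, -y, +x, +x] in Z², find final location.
(2, -4)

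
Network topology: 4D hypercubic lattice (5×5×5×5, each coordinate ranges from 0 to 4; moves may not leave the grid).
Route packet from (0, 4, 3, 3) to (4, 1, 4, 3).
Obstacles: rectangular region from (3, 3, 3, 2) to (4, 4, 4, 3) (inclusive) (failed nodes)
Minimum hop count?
8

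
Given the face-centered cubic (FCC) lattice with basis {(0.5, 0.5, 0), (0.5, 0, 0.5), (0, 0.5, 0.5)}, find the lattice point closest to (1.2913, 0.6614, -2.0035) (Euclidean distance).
(1.5, 0.5, -2)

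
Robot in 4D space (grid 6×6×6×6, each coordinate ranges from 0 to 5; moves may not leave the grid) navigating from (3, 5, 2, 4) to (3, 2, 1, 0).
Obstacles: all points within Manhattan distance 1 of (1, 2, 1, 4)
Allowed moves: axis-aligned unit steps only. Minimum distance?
8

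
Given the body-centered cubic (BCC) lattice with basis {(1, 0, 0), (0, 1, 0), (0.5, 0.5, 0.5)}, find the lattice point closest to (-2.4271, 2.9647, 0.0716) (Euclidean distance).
(-2, 3, 0)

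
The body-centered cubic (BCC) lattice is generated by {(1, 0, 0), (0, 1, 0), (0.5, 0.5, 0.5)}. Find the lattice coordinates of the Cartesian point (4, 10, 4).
6b₂ + 8b₃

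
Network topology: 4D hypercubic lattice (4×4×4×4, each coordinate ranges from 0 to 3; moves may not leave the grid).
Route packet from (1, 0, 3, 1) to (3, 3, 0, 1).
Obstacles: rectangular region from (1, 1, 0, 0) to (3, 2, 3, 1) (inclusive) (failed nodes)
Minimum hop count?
10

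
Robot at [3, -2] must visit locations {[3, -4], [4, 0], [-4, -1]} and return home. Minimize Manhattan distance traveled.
24
(one optimal route: (3, -2) → (3, -4) → (4, 0) → (-4, -1) → (3, -2))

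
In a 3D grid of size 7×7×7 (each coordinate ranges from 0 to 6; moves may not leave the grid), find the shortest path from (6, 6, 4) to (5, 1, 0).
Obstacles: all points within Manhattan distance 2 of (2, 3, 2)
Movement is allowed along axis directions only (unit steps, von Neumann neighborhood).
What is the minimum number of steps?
10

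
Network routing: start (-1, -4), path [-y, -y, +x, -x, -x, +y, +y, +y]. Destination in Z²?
(-2, -3)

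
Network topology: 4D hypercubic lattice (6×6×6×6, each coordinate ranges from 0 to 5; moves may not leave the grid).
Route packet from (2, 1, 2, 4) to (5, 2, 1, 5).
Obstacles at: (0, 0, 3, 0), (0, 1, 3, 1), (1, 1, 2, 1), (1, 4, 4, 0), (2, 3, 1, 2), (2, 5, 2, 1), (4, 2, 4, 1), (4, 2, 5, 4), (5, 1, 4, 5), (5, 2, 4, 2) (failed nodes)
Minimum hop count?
6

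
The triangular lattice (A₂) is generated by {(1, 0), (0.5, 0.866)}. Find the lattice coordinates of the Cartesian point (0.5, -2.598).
2b₁ - 3b₂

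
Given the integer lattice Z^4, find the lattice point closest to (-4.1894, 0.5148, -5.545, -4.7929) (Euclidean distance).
(-4, 1, -6, -5)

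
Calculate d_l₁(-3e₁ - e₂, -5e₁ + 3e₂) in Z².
6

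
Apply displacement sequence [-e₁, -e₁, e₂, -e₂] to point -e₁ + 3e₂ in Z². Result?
(-3, 3)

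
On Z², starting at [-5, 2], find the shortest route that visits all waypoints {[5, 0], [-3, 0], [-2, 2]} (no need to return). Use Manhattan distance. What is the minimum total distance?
14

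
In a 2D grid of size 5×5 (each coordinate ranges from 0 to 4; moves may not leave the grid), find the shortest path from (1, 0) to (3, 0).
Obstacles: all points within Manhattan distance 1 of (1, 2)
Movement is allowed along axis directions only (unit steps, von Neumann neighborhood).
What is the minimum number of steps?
2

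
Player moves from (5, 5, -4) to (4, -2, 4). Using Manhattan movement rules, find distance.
16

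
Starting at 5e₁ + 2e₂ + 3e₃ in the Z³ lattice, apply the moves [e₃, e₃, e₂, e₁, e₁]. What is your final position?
(7, 3, 5)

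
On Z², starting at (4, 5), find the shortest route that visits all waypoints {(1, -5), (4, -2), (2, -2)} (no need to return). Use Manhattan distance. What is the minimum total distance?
13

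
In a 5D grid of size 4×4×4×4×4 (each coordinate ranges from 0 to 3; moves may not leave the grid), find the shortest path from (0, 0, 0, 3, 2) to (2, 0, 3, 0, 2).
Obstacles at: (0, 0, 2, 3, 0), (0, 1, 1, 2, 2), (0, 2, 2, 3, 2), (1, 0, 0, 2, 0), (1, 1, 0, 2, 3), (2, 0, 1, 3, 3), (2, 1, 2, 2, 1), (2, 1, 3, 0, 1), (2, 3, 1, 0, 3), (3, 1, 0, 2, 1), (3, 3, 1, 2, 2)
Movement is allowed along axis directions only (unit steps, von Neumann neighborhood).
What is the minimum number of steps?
8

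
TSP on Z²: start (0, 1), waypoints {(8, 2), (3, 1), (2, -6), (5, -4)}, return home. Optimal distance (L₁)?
32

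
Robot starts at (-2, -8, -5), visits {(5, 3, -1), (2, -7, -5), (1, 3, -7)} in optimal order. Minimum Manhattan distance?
28
(one optimal route: (-2, -8, -5) → (2, -7, -5) → (1, 3, -7) → (5, 3, -1))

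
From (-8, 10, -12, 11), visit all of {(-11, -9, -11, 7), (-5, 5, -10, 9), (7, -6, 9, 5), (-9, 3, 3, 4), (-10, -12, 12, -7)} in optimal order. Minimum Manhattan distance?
136
(one optimal route: (-8, 10, -12, 11) → (-5, 5, -10, 9) → (-11, -9, -11, 7) → (-9, 3, 3, 4) → (7, -6, 9, 5) → (-10, -12, 12, -7))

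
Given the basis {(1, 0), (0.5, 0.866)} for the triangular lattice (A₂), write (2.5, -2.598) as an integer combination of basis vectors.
4b₁ - 3b₂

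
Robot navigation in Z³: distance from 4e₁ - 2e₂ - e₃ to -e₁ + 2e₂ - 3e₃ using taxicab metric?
11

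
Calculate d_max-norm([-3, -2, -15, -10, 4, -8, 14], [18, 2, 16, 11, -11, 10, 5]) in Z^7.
31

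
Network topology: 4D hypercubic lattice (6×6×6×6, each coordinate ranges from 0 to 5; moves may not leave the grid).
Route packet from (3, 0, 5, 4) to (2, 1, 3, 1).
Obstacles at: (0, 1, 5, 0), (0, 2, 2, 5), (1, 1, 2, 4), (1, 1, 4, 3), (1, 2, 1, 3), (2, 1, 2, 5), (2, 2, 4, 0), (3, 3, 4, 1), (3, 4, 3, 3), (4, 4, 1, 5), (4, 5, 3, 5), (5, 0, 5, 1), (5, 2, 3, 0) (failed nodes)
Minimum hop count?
7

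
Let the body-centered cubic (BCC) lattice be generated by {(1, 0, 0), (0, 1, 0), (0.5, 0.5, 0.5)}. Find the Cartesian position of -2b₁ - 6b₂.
(-2, -6, 0)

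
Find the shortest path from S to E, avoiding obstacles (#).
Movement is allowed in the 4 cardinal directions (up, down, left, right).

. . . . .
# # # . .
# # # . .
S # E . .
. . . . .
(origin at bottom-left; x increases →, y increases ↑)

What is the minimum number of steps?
4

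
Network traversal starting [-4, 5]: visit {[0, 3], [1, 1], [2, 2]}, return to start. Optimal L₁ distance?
20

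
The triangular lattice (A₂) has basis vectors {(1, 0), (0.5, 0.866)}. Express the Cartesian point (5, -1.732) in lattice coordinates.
6b₁ - 2b₂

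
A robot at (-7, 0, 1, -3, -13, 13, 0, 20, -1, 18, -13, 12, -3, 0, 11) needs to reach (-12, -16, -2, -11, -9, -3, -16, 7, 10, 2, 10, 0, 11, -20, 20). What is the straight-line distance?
52.7067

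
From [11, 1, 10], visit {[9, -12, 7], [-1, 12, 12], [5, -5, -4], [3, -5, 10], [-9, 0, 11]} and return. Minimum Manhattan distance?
120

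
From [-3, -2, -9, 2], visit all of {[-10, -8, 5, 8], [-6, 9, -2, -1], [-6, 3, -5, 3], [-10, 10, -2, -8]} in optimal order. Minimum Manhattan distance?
79
(one optimal route: (-3, -2, -9, 2) → (-6, 3, -5, 3) → (-6, 9, -2, -1) → (-10, 10, -2, -8) → (-10, -8, 5, 8))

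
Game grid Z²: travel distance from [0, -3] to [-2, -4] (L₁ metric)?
3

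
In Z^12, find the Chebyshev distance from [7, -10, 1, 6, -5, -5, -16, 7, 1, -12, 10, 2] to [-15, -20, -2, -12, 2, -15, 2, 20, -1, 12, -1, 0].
24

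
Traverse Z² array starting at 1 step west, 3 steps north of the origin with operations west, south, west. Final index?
(-3, 2)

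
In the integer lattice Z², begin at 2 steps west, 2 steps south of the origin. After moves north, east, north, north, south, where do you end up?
(-1, 0)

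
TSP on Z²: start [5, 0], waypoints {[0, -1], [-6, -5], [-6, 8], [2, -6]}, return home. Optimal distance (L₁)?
52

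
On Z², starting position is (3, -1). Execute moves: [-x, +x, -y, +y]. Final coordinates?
(3, -1)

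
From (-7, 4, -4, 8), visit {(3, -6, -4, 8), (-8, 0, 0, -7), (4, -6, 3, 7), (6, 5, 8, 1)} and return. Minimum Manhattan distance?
112
(one optimal route: (-7, 4, -4, 8) → (3, -6, -4, 8) → (4, -6, 3, 7) → (6, 5, 8, 1) → (-8, 0, 0, -7) → (-7, 4, -4, 8))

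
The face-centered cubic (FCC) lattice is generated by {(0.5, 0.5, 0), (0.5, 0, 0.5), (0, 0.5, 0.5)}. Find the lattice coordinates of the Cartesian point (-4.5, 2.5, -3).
b₁ - 10b₂ + 4b₃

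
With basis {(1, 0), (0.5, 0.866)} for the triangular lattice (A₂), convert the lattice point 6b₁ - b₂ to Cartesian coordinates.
(5.5, -0.866)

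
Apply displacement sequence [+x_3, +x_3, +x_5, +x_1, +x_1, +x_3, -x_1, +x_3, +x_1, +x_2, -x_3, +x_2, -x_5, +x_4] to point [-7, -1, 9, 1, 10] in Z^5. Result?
(-5, 1, 12, 2, 10)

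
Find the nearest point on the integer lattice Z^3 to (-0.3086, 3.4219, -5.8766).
(0, 3, -6)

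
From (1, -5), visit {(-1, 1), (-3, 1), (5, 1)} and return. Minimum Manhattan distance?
28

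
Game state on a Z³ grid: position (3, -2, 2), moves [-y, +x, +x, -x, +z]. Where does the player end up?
(4, -3, 3)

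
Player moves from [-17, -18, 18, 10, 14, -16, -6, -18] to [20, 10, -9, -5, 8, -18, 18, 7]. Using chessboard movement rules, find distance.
37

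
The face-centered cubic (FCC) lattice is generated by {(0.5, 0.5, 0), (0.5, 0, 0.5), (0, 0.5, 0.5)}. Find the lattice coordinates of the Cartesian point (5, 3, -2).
10b₁ - 4b₃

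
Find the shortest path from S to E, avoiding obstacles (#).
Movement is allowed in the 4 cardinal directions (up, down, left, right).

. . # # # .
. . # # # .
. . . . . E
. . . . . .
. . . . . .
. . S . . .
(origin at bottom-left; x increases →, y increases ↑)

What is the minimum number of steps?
6
(one shortest path: (2, 0) → (3, 0) → (4, 0) → (5, 0) → (5, 1) → (5, 2) → (5, 3))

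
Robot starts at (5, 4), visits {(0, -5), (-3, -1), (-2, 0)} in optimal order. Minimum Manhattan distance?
20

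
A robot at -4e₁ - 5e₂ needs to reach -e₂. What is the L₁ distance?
8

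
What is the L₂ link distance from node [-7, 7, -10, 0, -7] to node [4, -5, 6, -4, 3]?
25.2389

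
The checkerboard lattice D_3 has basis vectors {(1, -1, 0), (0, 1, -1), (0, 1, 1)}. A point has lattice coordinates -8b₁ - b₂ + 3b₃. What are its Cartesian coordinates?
(-8, 10, 4)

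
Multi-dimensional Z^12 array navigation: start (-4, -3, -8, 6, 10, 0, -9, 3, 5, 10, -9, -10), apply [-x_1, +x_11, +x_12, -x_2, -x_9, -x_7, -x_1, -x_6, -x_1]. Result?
(-7, -4, -8, 6, 10, -1, -10, 3, 4, 10, -8, -9)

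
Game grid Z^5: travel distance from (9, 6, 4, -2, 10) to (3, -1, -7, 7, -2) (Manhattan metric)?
45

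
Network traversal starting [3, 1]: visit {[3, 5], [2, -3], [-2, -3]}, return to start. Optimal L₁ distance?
26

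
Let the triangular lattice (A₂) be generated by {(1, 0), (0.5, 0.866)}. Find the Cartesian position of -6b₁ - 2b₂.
(-7, -1.732)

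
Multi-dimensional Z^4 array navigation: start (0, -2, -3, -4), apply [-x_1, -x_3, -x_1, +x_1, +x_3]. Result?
(-1, -2, -3, -4)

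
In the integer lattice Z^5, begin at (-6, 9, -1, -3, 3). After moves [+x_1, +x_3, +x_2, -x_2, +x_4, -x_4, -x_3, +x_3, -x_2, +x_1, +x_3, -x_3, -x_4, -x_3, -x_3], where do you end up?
(-4, 8, -2, -4, 3)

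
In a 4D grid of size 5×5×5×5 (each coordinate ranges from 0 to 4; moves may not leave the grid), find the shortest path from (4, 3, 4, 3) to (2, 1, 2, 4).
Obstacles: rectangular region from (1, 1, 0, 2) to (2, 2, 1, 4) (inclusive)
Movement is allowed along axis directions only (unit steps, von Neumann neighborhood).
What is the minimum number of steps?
7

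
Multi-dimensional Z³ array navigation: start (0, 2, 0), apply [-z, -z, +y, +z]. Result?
(0, 3, -1)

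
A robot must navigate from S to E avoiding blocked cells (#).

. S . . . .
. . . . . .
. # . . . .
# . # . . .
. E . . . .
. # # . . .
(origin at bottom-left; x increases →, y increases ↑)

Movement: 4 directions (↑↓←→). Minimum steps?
8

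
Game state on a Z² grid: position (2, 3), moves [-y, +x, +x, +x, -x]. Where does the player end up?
(4, 2)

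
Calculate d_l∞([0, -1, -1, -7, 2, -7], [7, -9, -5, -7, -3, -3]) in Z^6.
8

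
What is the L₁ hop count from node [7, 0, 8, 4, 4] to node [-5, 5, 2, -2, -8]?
41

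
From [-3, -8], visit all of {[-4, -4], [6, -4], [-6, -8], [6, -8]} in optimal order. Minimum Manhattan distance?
23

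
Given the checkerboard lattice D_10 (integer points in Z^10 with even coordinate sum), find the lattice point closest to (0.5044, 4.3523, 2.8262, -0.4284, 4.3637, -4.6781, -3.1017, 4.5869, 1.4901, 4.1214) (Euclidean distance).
(1, 4, 3, 0, 4, -5, -3, 5, 1, 4)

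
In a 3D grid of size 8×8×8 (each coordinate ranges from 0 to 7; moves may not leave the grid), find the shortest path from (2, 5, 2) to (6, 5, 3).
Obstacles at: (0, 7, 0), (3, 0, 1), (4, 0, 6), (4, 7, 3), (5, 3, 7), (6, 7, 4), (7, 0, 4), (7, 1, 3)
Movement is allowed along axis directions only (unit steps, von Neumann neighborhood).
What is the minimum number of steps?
5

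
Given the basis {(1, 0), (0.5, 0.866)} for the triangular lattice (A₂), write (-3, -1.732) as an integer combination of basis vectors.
-2b₁ - 2b₂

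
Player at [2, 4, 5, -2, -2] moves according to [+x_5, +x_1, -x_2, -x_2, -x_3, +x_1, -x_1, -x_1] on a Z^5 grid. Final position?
(2, 2, 4, -2, -1)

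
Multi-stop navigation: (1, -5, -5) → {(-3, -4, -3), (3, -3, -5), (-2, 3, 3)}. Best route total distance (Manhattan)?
27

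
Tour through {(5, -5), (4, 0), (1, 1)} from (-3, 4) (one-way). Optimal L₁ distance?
17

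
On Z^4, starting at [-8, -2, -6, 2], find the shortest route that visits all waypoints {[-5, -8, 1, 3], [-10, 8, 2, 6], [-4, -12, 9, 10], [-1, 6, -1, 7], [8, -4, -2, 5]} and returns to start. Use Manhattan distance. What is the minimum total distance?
134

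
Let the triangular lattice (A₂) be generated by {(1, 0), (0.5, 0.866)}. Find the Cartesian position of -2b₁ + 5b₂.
(0.5, 4.33)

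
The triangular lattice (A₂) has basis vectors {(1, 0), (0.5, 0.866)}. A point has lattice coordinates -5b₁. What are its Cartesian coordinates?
(-5, 0)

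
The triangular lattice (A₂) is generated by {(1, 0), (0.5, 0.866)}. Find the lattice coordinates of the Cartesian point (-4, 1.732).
-5b₁ + 2b₂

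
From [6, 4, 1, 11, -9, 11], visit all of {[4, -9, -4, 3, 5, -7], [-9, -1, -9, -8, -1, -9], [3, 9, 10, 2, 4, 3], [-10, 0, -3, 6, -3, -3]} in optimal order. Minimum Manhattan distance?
161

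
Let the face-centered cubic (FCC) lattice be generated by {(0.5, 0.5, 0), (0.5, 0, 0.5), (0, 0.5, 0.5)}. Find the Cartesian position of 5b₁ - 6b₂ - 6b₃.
(-0.5, -0.5, -6)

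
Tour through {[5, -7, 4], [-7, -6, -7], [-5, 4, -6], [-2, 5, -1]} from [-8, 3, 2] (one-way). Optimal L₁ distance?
57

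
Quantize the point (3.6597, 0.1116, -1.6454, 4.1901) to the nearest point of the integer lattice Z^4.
(4, 0, -2, 4)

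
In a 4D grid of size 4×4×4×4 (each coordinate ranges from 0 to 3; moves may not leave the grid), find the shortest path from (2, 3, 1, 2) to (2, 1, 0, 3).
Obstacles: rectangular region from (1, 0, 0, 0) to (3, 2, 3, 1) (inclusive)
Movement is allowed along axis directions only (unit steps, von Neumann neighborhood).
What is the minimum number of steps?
4
(one shortest path: (2, 3, 1, 2) → (2, 2, 1, 2) → (2, 1, 1, 2) → (2, 1, 0, 2) → (2, 1, 0, 3))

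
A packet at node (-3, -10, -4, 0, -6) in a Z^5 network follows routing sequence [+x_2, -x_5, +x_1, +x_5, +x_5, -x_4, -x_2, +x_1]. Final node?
(-1, -10, -4, -1, -5)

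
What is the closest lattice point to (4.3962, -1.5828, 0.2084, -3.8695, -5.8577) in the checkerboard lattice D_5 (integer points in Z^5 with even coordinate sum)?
(4, -2, 0, -4, -6)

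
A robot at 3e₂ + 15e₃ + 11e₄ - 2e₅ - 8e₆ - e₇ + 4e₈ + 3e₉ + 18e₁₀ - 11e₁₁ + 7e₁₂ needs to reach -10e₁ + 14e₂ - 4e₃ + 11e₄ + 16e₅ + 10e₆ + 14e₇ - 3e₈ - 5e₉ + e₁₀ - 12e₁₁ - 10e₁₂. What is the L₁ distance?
141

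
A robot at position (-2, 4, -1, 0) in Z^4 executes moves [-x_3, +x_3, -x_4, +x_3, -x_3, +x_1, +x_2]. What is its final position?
(-1, 5, -1, -1)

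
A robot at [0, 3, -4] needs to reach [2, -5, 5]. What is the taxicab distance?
19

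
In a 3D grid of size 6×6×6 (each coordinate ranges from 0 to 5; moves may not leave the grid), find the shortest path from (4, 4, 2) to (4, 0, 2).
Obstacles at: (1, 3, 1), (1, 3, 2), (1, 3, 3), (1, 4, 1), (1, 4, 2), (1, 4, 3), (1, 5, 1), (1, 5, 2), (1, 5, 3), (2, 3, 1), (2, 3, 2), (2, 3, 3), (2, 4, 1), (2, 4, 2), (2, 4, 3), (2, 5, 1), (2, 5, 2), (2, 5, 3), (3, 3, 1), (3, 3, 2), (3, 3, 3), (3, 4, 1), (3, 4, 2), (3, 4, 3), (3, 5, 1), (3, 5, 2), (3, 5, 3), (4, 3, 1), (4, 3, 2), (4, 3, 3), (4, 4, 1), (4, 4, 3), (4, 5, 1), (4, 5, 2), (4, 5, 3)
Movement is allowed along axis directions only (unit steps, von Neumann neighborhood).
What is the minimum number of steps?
6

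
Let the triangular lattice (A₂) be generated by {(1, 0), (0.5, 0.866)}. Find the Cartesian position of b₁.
(1, 0)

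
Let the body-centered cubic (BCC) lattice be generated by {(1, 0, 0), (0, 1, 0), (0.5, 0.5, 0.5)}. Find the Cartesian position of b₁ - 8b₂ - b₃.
(0.5, -8.5, -0.5)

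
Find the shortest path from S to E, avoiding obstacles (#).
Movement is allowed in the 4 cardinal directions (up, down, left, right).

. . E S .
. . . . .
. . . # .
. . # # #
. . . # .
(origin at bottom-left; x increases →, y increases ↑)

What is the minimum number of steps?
1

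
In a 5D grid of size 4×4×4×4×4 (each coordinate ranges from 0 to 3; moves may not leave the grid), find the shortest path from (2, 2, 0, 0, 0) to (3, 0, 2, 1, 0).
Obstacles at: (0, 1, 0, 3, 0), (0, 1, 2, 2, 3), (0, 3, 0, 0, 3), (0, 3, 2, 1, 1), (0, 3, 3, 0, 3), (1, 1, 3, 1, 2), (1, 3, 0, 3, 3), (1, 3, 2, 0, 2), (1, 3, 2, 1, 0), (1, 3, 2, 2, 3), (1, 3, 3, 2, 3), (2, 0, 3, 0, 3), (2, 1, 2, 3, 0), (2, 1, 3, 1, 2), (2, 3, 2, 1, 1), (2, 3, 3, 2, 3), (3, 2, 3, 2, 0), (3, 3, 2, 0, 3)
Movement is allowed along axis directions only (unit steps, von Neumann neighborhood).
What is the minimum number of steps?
6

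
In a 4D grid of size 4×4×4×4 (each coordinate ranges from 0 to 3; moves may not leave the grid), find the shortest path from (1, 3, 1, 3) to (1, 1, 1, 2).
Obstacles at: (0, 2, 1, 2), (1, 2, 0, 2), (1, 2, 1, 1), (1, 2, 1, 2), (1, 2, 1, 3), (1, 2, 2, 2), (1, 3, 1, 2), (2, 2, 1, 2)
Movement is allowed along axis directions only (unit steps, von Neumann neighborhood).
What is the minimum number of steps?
5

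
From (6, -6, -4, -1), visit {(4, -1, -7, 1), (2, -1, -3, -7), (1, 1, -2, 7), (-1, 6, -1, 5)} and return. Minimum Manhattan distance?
78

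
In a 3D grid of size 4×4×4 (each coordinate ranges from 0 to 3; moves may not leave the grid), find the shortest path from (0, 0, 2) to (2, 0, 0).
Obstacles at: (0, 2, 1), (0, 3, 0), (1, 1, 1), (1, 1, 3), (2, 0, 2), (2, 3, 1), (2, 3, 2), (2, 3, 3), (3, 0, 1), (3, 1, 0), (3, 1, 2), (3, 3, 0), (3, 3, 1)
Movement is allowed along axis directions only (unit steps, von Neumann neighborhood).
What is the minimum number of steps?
4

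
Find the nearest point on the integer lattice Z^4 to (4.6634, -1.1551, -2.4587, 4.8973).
(5, -1, -2, 5)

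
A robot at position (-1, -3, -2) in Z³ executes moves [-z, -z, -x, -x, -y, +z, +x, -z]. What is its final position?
(-2, -4, -4)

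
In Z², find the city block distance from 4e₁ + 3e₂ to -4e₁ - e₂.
12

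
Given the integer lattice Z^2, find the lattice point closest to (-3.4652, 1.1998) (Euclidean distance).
(-3, 1)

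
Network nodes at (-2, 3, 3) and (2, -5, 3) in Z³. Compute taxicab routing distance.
12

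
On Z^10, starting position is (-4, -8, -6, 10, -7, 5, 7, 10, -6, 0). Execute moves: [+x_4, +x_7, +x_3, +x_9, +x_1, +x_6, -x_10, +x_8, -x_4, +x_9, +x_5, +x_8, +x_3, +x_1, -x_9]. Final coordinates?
(-2, -8, -4, 10, -6, 6, 8, 12, -5, -1)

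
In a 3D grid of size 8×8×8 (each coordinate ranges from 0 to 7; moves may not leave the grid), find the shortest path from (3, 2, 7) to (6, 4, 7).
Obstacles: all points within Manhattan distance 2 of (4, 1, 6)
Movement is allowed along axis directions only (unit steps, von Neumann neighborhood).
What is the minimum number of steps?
5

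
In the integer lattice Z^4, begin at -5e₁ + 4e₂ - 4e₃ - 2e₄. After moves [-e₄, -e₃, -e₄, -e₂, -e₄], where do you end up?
(-5, 3, -5, -5)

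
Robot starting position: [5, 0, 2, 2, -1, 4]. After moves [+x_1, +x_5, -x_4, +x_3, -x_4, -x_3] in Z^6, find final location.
(6, 0, 2, 0, 0, 4)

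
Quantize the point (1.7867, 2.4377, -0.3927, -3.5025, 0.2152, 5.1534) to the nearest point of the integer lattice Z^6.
(2, 2, 0, -4, 0, 5)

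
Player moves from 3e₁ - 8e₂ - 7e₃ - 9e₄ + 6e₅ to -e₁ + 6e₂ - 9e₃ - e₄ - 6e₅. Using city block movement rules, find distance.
40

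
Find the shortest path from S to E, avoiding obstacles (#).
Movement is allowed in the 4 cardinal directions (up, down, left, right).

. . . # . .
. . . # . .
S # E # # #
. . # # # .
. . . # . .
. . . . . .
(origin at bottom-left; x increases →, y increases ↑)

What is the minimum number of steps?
4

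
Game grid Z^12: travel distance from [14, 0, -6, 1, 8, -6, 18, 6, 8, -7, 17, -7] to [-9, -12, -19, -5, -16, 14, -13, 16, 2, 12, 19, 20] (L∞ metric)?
31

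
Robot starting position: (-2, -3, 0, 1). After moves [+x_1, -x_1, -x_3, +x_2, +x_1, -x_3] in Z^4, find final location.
(-1, -2, -2, 1)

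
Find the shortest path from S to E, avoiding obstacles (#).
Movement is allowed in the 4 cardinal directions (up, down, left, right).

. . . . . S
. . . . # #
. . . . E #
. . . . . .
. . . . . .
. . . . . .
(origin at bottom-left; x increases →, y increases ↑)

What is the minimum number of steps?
5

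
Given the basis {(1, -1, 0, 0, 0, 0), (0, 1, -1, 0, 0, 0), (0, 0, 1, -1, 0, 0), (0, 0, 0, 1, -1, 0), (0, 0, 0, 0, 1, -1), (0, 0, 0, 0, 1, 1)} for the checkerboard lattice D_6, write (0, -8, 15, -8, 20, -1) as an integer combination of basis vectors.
-8b₂ + 7b₃ - b₄ + 10b₅ + 9b₆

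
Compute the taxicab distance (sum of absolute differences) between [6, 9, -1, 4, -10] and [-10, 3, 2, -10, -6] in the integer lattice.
43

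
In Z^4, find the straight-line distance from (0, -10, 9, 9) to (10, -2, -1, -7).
22.8035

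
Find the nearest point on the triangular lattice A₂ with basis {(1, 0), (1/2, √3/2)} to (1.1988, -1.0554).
(1.5, -0.866)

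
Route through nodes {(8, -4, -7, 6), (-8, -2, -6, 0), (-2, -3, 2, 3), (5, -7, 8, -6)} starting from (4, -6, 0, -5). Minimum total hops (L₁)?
80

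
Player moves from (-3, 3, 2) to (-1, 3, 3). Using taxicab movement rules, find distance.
3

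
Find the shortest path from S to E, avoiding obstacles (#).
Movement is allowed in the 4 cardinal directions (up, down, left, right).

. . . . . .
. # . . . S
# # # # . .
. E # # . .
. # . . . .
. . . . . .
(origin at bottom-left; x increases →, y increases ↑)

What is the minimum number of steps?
12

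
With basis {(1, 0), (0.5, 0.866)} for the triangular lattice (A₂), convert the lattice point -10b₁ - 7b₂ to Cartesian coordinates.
(-13.5, -6.062)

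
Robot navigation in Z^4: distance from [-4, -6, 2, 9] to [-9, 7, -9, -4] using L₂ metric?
22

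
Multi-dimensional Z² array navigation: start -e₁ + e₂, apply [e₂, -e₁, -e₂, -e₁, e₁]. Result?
(-2, 1)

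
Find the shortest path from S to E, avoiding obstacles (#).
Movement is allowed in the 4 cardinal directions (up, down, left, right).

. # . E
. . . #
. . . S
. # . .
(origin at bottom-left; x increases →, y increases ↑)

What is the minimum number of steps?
4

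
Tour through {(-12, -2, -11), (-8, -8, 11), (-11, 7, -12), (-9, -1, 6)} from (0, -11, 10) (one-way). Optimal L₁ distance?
57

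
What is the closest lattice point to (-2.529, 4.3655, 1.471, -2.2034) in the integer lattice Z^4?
(-3, 4, 1, -2)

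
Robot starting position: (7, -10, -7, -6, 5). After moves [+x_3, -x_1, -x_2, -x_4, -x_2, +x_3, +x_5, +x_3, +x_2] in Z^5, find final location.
(6, -11, -4, -7, 6)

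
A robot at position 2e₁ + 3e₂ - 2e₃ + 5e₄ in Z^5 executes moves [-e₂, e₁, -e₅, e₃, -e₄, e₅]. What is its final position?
(3, 2, -1, 4, 0)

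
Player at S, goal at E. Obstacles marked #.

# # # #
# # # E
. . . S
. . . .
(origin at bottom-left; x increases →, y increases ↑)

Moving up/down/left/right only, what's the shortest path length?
1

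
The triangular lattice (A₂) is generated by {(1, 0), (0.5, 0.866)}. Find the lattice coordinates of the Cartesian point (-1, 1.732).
-2b₁ + 2b₂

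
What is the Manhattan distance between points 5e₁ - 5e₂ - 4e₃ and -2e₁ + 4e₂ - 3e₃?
17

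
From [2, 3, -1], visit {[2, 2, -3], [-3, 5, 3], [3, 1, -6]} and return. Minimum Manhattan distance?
38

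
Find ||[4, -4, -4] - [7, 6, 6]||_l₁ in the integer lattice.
23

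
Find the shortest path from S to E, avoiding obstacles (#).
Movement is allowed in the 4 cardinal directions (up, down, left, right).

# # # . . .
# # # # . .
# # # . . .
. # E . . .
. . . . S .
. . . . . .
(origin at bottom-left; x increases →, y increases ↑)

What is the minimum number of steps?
3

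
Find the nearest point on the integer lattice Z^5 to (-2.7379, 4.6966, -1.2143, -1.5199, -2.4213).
(-3, 5, -1, -2, -2)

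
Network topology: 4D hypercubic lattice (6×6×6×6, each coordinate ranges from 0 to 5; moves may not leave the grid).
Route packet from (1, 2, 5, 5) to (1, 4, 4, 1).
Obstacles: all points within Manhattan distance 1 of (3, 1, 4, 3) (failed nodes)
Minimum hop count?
7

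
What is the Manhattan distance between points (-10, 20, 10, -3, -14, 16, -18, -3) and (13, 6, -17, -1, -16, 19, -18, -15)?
83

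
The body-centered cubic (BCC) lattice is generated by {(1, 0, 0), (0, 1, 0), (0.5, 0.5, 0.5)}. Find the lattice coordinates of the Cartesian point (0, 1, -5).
5b₁ + 6b₂ - 10b₃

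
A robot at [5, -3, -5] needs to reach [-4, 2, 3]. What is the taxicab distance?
22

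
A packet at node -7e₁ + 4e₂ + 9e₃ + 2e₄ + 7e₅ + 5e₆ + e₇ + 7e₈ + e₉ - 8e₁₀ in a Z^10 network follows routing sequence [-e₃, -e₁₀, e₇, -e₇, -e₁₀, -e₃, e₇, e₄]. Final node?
(-7, 4, 7, 3, 7, 5, 2, 7, 1, -10)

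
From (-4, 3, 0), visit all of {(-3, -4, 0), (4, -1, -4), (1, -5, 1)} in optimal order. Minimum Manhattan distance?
26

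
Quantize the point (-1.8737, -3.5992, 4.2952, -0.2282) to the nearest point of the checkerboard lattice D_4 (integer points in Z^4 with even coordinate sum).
(-2, -4, 4, 0)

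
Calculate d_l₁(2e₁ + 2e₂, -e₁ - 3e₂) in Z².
8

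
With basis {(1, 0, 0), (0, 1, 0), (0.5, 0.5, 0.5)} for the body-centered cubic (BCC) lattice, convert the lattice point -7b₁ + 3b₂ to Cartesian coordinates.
(-7, 3, 0)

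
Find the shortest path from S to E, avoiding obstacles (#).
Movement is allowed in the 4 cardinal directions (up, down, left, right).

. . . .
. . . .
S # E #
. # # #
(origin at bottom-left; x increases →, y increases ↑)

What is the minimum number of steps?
4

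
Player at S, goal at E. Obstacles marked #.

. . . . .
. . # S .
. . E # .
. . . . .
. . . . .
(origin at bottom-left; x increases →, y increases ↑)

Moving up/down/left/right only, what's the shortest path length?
6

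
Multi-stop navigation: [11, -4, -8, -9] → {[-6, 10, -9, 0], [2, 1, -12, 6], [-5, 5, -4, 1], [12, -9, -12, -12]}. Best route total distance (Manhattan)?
87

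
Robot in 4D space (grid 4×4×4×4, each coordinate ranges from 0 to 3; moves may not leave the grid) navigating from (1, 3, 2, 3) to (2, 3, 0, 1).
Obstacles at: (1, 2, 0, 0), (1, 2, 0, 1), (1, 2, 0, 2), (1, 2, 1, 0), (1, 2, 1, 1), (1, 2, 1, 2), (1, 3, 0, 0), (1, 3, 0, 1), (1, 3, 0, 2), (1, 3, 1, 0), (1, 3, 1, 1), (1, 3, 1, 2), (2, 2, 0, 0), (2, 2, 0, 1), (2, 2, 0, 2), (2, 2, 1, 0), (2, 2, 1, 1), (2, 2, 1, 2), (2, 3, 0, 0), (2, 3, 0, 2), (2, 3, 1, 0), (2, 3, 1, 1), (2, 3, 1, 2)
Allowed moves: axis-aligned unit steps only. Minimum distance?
7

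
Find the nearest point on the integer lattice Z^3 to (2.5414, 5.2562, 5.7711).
(3, 5, 6)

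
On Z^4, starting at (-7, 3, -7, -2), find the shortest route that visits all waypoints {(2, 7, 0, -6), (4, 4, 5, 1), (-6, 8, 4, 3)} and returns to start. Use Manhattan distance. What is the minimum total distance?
80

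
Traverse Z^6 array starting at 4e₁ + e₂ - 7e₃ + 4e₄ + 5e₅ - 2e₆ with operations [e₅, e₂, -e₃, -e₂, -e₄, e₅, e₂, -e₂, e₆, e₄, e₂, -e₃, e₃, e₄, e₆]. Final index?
(4, 2, -8, 5, 7, 0)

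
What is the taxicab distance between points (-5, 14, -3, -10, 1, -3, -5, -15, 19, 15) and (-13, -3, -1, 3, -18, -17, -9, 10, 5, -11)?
142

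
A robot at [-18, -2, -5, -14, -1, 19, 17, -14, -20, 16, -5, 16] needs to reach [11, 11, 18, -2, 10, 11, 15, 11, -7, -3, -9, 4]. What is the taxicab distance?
171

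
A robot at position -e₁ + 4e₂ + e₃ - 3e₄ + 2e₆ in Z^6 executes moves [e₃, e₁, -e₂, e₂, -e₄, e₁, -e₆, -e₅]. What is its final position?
(1, 4, 2, -4, -1, 1)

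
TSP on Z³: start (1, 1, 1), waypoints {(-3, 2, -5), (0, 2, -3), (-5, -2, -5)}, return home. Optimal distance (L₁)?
32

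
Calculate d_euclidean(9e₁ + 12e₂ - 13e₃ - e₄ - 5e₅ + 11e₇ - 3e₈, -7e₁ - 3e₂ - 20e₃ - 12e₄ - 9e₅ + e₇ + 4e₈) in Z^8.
28.5657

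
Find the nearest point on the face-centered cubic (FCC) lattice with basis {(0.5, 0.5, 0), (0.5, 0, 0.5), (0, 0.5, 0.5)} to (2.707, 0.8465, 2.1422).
(3, 1, 2)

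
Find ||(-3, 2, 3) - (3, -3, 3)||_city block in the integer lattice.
11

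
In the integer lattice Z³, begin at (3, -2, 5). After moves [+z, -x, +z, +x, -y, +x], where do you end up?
(4, -3, 7)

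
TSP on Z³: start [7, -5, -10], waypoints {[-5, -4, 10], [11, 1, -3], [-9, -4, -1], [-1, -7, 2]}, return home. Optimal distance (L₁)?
96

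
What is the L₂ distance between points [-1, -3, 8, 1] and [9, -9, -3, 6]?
16.7929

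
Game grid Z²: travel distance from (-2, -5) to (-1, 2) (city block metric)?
8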